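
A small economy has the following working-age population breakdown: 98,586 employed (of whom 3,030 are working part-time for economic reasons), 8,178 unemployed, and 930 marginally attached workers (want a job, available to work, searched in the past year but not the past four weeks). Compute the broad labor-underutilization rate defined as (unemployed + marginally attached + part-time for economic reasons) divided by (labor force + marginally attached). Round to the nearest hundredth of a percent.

Labor force = 98,586 + 8,178 = 106,764.
Numerator = 8,178 + 930 + 3,030 = 12,138.
Denominator = 106,764 + 930 = 107,694.
Broad rate = 12,138 / 107,694 = 11.27%.

Broad underutilization rate ≈ 11.27%.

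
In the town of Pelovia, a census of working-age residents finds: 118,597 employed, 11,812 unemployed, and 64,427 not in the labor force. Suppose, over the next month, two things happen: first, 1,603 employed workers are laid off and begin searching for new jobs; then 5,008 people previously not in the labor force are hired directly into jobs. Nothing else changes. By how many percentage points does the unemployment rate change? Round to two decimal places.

Initially, labor force = 118,597 + 11,812 = 130,409, so u = 11,812/130,409 = 9.06%.
After the first change, employed falls and unemployed rises by 1,603; labor force unchanged → E = 116,994, U = 13,415, labor force = 130,409.
After the second change, employed and labor force both rise by 5,008; unemployed unchanged → E = 122,002, U = 13,415, labor force = 135,417.
New unemployment rate = 13,415 / 135,417 = 9.91%.
Change = 9.91% − 9.06% = +0.85 percentage points.

The unemployment rate changes by +0.85 percentage points.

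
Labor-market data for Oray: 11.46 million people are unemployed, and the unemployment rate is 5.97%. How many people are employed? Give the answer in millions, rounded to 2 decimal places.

About 180.50 million are employed.

Labor force = U / u = 11.46 / 0.0597 ≈ 191.96 million.
Employed = labor force − unemployed = 191.96 − 11.46 = 180.50 million.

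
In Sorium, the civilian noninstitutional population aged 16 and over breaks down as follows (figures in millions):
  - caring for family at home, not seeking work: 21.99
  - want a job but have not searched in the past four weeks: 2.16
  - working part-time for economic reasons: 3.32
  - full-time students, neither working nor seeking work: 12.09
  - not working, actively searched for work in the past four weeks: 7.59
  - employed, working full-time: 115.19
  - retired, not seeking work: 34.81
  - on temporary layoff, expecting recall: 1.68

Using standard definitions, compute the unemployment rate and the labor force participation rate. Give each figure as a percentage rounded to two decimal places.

Employed = 3.32 + 115.19 = 118.51 million (anyone who worked, including part-time for economic reasons, counts as employed).
Unemployed = 7.59 + 1.68 = 9.27 million (jobless and actively searching, or on temporary layoff).
Labor force = 118.51 + 9.27 = 127.78 million.
Not in labor force = 21.99 + 2.16 + 12.09 + 34.81 = 71.05 million (those not working and not actively searching are outside the labor force — including those who want a job but have given up searching).
Civilian working-age population = 127.78 + 71.05 = 198.83 million.
Unemployment rate = 9.27 / 127.78 = 7.25%.
Labor force participation rate = 127.78 / 198.83 = 64.27%.

Unemployment rate ≈ 7.25%; labor force participation rate ≈ 64.27%.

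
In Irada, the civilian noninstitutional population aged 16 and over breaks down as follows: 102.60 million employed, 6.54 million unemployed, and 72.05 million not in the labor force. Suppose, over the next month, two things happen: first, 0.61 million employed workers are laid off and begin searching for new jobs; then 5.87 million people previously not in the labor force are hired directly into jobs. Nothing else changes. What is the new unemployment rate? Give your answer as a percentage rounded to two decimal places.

Initially, labor force = 102.60 + 6.54 = 109.14 million, so u = 6.54/109.14 = 5.99%.
After the first change, employed falls and unemployed rises by 0.61; labor force unchanged → E = 101.99, U = 7.15, labor force = 109.14 million.
After the second change, employed and labor force both rise by 5.87; unemployed unchanged → E = 107.86, U = 7.15, labor force = 115.01 million.
New unemployment rate = 7.15 / 115.01 = 6.22%.

New unemployment rate ≈ 6.22%.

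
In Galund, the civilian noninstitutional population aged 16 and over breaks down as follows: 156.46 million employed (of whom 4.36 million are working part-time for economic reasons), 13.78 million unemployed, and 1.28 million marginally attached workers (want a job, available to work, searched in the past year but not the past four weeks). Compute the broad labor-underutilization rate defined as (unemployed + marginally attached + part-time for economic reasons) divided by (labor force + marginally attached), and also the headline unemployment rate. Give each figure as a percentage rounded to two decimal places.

Labor force = 156.46 + 13.78 = 170.24 million.
Numerator = 13.78 + 1.28 + 4.36 = 19.42 million.
Denominator = 170.24 + 1.28 = 171.52 million.
Broad rate = 19.42 / 171.52 = 11.32%.
Headline unemployment rate = 13.78 / 170.24 = 8.09%.

Broad underutilization rate ≈ 11.32%; headline unemployment rate ≈ 8.09%.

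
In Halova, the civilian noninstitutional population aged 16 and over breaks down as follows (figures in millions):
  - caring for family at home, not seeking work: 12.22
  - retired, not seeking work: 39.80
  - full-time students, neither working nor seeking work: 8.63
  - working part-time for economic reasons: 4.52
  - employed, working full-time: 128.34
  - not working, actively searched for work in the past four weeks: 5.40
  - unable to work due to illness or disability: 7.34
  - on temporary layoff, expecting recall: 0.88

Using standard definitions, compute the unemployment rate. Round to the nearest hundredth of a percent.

Employed = 4.52 + 128.34 = 132.86 million (anyone who worked, including part-time for economic reasons, counts as employed).
Unemployed = 5.40 + 0.88 = 6.28 million (jobless and actively searching, or on temporary layoff).
Labor force = 132.86 + 6.28 = 139.14 million.
Unemployment rate = 6.28 / 139.14 = 4.51%.

Unemployment rate ≈ 4.51%.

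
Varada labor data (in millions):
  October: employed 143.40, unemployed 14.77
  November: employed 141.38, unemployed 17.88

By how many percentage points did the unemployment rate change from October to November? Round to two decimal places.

October: labor force = 143.40 + 14.77 = 158.17; u = 14.77/158.17 = 9.34%.
November: labor force = 141.38 + 17.88 = 159.26; u = 17.88/159.26 = 11.23%.
Change = 11.23% − 9.34% = +1.89 pp.

The unemployment rate changed by +1.89 percentage points.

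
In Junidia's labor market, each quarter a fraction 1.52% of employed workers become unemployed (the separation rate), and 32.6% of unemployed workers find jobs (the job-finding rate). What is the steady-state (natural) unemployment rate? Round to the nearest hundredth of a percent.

Steady-state unemployment rate ≈ 4.45%.

At steady state the flows balance: s·E = f·U, so U/(E+U) = s/(s+f).
u* = 1.52 / (1.52 + 32.6) = 1.52 / 34.12 = 4.45%.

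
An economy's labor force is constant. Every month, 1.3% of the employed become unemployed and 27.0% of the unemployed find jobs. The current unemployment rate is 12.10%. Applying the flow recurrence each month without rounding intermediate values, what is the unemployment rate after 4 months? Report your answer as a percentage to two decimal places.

With a fixed labor force, u_{t+1} = u_t + s·(1−u_t) − f·u_t = u_t·(1−s−f) + s.
Here 1−s−f = 0.717 and s = 0.013.
u_1 = 0.121000 × 0.717 + 0.013 = 0.099757.
u_2 = 0.099757 × 0.717 + 0.013 = 0.084526.
u_3 = 0.084526 × 0.717 + 0.013 = 0.073605.
u_4 = 0.073605 × 0.717 + 0.013 = 0.065775.

Unemployment rate after four months ≈ 6.58%.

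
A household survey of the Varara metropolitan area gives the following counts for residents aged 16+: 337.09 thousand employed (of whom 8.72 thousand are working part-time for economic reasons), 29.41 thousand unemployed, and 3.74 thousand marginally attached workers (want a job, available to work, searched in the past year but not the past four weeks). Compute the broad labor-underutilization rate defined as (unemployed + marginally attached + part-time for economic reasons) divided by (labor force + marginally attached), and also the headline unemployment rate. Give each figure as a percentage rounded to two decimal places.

Broad underutilization rate ≈ 11.31%; headline unemployment rate ≈ 8.02%.

Labor force = 337.09 + 29.41 = 366.50 thousand.
Numerator = 29.41 + 3.74 + 8.72 = 41.87 thousand.
Denominator = 366.50 + 3.74 = 370.24 thousand.
Broad rate = 41.87 / 370.24 = 11.31%.
Headline unemployment rate = 29.41 / 366.50 = 8.02%.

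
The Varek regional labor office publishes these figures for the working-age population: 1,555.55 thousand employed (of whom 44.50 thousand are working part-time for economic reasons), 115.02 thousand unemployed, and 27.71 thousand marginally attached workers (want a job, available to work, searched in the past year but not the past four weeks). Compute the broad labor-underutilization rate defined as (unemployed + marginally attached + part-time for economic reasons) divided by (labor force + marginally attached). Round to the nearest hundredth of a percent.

Broad underutilization rate ≈ 11.02%.

Labor force = 1,555.55 + 115.02 = 1,670.57 thousand.
Numerator = 115.02 + 27.71 + 44.50 = 187.23 thousand.
Denominator = 1,670.57 + 27.71 = 1,698.28 thousand.
Broad rate = 187.23 / 1,698.28 = 11.02%.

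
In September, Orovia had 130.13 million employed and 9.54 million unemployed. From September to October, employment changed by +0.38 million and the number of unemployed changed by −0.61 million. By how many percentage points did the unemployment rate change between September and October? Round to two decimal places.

The unemployment rate changed by −0.43 percentage points.

September: labor force = 130.13 + 9.54 = 139.67; u = 9.54/139.67 = 6.83%.
October: labor force = 130.51 + 8.93 = 139.44; u = 8.93/139.44 = 6.40%.
Change = 6.40% − 6.83% = −0.43 pp.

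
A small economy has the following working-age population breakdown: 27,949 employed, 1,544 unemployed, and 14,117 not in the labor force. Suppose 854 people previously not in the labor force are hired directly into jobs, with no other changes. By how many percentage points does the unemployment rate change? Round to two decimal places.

The unemployment rate changes by −0.15 percentage points.

Initially, labor force = 27,949 + 1,544 = 29,493, so u = 1,544/29,493 = 5.24%.
After the change, employed and labor force both rise by 854; unemployed unchanged → E = 28,803, U = 1,544, labor force = 30,347.
New unemployment rate = 1,544 / 30,347 = 5.09%.
Change = 5.09% − 5.24% = −0.15 percentage points.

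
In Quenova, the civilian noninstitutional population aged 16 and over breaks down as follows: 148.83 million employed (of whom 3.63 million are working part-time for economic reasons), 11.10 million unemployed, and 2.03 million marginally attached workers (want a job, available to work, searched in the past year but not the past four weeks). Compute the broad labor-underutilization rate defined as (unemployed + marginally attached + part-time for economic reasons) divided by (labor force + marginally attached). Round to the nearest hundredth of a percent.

Labor force = 148.83 + 11.10 = 159.93 million.
Numerator = 11.10 + 2.03 + 3.63 = 16.76 million.
Denominator = 159.93 + 2.03 = 161.96 million.
Broad rate = 16.76 / 161.96 = 10.35%.

Broad underutilization rate ≈ 10.35%.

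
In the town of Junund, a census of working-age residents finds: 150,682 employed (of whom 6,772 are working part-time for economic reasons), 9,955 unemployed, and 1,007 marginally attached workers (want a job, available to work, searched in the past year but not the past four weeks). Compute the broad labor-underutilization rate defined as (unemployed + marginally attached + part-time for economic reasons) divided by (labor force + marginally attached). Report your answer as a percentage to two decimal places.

Labor force = 150,682 + 9,955 = 160,637.
Numerator = 9,955 + 1,007 + 6,772 = 17,734.
Denominator = 160,637 + 1,007 = 161,644.
Broad rate = 17,734 / 161,644 = 10.97%.

Broad underutilization rate ≈ 10.97%.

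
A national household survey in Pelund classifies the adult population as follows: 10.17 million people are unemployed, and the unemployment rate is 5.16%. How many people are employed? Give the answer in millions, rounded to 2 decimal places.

About 186.92 million are employed.

Labor force = U / u = 10.17 / 0.0516 ≈ 197.09 million.
Employed = labor force − unemployed = 197.09 − 10.17 = 186.92 million.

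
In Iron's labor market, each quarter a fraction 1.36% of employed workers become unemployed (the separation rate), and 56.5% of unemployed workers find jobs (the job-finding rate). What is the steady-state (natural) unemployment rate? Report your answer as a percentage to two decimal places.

At steady state the flows balance: s·E = f·U, so U/(E+U) = s/(s+f).
u* = 1.36 / (1.36 + 56.5) = 1.36 / 57.86 = 2.35%.

Steady-state unemployment rate ≈ 2.35%.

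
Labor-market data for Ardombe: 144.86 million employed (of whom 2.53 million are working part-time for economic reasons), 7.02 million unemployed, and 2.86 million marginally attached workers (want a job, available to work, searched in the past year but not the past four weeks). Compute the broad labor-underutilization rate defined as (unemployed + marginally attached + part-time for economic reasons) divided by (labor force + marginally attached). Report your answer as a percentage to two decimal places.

Labor force = 144.86 + 7.02 = 151.88 million.
Numerator = 7.02 + 2.86 + 2.53 = 12.41 million.
Denominator = 151.88 + 2.86 = 154.74 million.
Broad rate = 12.41 / 154.74 = 8.02%.

Broad underutilization rate ≈ 8.02%.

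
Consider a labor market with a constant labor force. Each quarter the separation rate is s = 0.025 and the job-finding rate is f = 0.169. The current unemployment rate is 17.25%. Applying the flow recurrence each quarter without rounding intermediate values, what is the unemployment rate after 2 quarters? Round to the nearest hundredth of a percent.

Unemployment rate after two quarters ≈ 15.72%.

With a fixed labor force, u_{t+1} = u_t + s·(1−u_t) − f·u_t = u_t·(1−s−f) + s.
Here 1−s−f = 0.806 and s = 0.025.
u_1 = 0.172500 × 0.806 + 0.025 = 0.164035.
u_2 = 0.164035 × 0.806 + 0.025 = 0.157212.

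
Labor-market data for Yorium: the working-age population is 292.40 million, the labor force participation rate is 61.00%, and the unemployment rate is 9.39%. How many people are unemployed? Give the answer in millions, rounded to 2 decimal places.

Labor force = 0.6100 × 292.40 = 178.36 million.
Unemployed = 0.0939 × 178.36 ≈ 16.75 million.

About 16.75 million are unemployed.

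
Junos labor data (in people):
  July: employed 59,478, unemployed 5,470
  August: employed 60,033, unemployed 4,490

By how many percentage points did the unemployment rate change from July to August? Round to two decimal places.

The unemployment rate changed by −1.46 percentage points.

July: labor force = 59,478 + 5,470 = 64,948; u = 5,470/64,948 = 8.42%.
August: labor force = 60,033 + 4,490 = 64,523; u = 4,490/64,523 = 6.96%.
Change = 6.96% − 8.42% = −1.46 pp.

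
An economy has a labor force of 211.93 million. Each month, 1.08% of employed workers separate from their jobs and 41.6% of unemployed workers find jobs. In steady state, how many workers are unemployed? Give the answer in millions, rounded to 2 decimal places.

Steady-state unemployment rate u* = s/(s+f) = 1.08/(1.08+41.6) = 0.025305.
Unemployed = u* × labor force = 0.025305 × 211.93 ≈ 5.36 million.

About 5.36 million are unemployed in steady state.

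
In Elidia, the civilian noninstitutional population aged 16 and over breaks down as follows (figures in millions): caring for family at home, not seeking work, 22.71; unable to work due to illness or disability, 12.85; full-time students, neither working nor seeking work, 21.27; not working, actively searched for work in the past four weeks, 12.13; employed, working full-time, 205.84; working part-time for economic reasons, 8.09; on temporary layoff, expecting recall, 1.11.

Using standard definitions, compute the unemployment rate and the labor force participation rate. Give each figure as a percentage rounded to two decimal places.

Unemployment rate ≈ 5.83%; labor force participation rate ≈ 79.99%.

Employed = 205.84 + 8.09 = 213.93 million (anyone who worked, including part-time for economic reasons, counts as employed).
Unemployed = 12.13 + 1.11 = 13.24 million (jobless and actively searching, or on temporary layoff).
Labor force = 213.93 + 13.24 = 227.17 million.
Not in labor force = 22.71 + 12.85 + 21.27 = 56.83 million (those not working and not actively searching are outside the labor force).
Civilian working-age population = 227.17 + 56.83 = 284.00 million.
Unemployment rate = 13.24 / 227.17 = 5.83%.
Labor force participation rate = 227.17 / 284.00 = 79.99%.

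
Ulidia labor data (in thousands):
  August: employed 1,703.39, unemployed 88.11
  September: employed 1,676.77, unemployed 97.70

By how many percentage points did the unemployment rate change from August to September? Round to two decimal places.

The unemployment rate changed by +0.59 percentage points.

August: labor force = 1,703.39 + 88.11 = 1,791.50; u = 88.11/1,791.50 = 4.92%.
September: labor force = 1,676.77 + 97.70 = 1,774.47; u = 97.70/1,774.47 = 5.51%.
Change = 5.51% − 4.92% = +0.59 pp.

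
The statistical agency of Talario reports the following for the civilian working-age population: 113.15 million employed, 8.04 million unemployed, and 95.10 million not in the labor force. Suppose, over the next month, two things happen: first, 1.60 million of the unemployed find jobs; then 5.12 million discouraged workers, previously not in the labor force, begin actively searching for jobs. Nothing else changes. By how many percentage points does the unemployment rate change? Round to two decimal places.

The unemployment rate changes by +2.52 percentage points.

Initially, labor force = 113.15 + 8.04 = 121.19 million, so u = 8.04/121.19 = 6.63%.
After the first change, unemployed falls and employed rises by 1.60; labor force unchanged → E = 114.75, U = 6.44, labor force = 121.19 million.
After the second change, unemployed and labor force both rise by 5.12 → E = 114.75, U = 11.56, labor force = 126.31 million.
New unemployment rate = 11.56 / 126.31 = 9.15%.
Change = 9.15% − 6.63% = +2.52 percentage points.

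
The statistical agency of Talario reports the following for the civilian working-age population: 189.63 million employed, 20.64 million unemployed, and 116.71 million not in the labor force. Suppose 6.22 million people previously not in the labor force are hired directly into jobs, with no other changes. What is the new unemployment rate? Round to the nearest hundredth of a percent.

Initially, labor force = 189.63 + 20.64 = 210.27 million, so u = 20.64/210.27 = 9.82%.
After the change, employed and labor force both rise by 6.22; unemployed unchanged → E = 195.85, U = 20.64, labor force = 216.49 million.
New unemployment rate = 20.64 / 216.49 = 9.53%.

New unemployment rate ≈ 9.53%.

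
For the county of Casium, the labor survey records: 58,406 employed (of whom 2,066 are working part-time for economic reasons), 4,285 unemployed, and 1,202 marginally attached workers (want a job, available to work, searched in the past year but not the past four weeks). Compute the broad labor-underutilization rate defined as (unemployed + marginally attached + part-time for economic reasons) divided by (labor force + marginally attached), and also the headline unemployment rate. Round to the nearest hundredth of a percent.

Broad underutilization rate ≈ 11.82%; headline unemployment rate ≈ 6.84%.

Labor force = 58,406 + 4,285 = 62,691.
Numerator = 4,285 + 1,202 + 2,066 = 7,553.
Denominator = 62,691 + 1,202 = 63,893.
Broad rate = 7,553 / 63,893 = 11.82%.
Headline unemployment rate = 4,285 / 62,691 = 6.84%.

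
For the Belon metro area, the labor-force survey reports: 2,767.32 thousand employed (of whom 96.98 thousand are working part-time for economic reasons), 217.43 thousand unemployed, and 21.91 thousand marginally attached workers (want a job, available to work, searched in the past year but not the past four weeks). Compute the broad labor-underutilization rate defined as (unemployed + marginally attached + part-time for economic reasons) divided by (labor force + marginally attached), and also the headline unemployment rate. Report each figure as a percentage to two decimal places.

Broad underutilization rate ≈ 11.19%; headline unemployment rate ≈ 7.28%.

Labor force = 2,767.32 + 217.43 = 2,984.75 thousand.
Numerator = 217.43 + 21.91 + 96.98 = 336.32 thousand.
Denominator = 2,984.75 + 21.91 = 3,006.66 thousand.
Broad rate = 336.32 / 3,006.66 = 11.19%.
Headline unemployment rate = 217.43 / 2,984.75 = 7.28%.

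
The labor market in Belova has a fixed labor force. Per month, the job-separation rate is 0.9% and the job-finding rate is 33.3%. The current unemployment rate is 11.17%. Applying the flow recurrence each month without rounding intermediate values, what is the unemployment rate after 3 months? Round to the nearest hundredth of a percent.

With a fixed labor force, u_{t+1} = u_t + s·(1−u_t) − f·u_t = u_t·(1−s−f) + s.
Here 1−s−f = 0.658 and s = 0.009.
u_1 = 0.111700 × 0.658 + 0.009 = 0.082499.
u_2 = 0.082499 × 0.658 + 0.009 = 0.063284.
u_3 = 0.063284 × 0.658 + 0.009 = 0.050641.

Unemployment rate after three months ≈ 5.06%.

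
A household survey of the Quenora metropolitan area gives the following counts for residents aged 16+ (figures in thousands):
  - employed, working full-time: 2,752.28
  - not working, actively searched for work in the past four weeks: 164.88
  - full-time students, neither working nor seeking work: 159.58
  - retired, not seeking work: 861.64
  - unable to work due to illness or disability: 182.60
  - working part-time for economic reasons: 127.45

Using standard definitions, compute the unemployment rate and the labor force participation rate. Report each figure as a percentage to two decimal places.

Unemployment rate ≈ 5.42%; labor force participation rate ≈ 71.66%.

Employed = 2,752.28 + 127.45 = 2,879.73 thousand (anyone who worked, including part-time for economic reasons, counts as employed).
Unemployed = 164.88 thousand.
Labor force = 2,879.73 + 164.88 = 3,044.61 thousand.
Not in labor force = 159.58 + 861.64 + 182.60 = 1,203.82 thousand (those not working and not actively searching are outside the labor force).
Civilian working-age population = 3,044.61 + 1,203.82 = 4,248.43 thousand.
Unemployment rate = 164.88 / 3,044.61 = 5.42%.
Labor force participation rate = 3,044.61 / 4,248.43 = 71.66%.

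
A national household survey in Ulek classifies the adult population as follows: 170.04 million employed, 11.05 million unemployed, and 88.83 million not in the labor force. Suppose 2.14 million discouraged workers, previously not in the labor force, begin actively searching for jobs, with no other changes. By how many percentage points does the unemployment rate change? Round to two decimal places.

The unemployment rate changes by +1.10 percentage points.

Initially, labor force = 170.04 + 11.05 = 181.09 million, so u = 11.05/181.09 = 6.10%.
After the change, unemployed and labor force both rise by 2.14 → E = 170.04, U = 13.19, labor force = 183.23 million.
New unemployment rate = 13.19 / 183.23 = 7.20%.
Change = 7.20% − 6.10% = +1.10 percentage points.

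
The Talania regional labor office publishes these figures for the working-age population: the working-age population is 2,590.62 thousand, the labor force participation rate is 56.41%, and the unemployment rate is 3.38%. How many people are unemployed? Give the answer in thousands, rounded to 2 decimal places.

Labor force = 0.5641 × 2,590.62 = 1,461.37 thousand.
Unemployed = 0.0338 × 1,461.37 ≈ 49.39 thousand.

About 49.39 thousand are unemployed.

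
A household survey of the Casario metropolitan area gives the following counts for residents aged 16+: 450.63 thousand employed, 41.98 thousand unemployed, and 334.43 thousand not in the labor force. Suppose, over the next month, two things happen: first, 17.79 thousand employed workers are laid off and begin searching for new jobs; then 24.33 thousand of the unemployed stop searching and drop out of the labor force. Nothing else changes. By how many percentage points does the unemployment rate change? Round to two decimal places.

The unemployment rate changes by −0.95 percentage points.

Initially, labor force = 450.63 + 41.98 = 492.61 thousand, so u = 41.98/492.61 = 8.52%.
After the first change, employed falls and unemployed rises by 17.79; labor force unchanged → E = 432.84, U = 59.77, labor force = 492.61 thousand.
After the second change, unemployed and labor force both fall by 24.33 → E = 432.84, U = 35.44, labor force = 468.28 thousand.
New unemployment rate = 35.44 / 468.28 = 7.57%.
Change = 7.57% − 8.52% = −0.95 percentage points.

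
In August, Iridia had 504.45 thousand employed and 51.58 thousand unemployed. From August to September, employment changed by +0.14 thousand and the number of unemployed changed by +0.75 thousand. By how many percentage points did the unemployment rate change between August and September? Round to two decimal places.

August: labor force = 504.45 + 51.58 = 556.03; u = 51.58/556.03 = 9.28%.
September: labor force = 504.59 + 52.33 = 556.92; u = 52.33/556.92 = 9.40%.
Change = 9.40% − 9.28% = +0.12 pp.

The unemployment rate changed by +0.12 percentage points.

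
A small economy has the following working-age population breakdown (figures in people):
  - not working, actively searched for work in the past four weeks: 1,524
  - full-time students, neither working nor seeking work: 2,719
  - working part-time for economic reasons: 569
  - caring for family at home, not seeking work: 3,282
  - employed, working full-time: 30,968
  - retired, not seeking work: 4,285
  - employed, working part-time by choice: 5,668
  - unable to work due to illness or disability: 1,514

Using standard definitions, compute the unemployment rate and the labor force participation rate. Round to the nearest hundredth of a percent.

Employed = 569 + 30,968 + 5,668 = 37,205 (anyone who worked, including part-time for economic reasons, counts as employed).
Unemployed = 1,524.
Labor force = 37,205 + 1,524 = 38,729.
Not in labor force = 2,719 + 3,282 + 4,285 + 1,514 = 11,800 (those not working and not actively searching are outside the labor force).
Civilian working-age population = 38,729 + 11,800 = 50,529.
Unemployment rate = 1,524 / 38,729 = 3.94%.
Labor force participation rate = 38,729 / 50,529 = 76.65%.

Unemployment rate ≈ 3.94%; labor force participation rate ≈ 76.65%.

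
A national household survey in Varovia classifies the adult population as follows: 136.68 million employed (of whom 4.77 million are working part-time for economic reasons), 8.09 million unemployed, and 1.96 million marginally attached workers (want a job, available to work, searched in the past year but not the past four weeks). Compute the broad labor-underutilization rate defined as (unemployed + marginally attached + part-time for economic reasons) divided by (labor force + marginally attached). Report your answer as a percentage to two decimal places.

Labor force = 136.68 + 8.09 = 144.77 million.
Numerator = 8.09 + 1.96 + 4.77 = 14.82 million.
Denominator = 144.77 + 1.96 = 146.73 million.
Broad rate = 14.82 / 146.73 = 10.10%.

Broad underutilization rate ≈ 10.10%.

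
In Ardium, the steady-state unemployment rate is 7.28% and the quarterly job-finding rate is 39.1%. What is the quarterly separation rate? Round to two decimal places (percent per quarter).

From u* = s/(s+f): s = u·f/(1−u).
s = 0.0728 × 39.1 / (1 − 0.0728) = 2.8465 / 0.9272 ≈ 3.07% per quarter.

Separation rate ≈ 3.07% per quarter.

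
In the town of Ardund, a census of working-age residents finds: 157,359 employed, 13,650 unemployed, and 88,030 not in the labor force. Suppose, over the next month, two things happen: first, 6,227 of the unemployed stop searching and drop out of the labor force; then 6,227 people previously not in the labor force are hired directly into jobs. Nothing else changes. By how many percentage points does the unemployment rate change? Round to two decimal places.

Initially, labor force = 157,359 + 13,650 = 171,009, so u = 13,650/171,009 = 7.98%.
After the first change, unemployed and labor force both fall by 6,227 → E = 157,359, U = 7,423, labor force = 164,782.
After the second change, employed and labor force both rise by 6,227; unemployed unchanged → E = 163,586, U = 7,423, labor force = 171,009.
New unemployment rate = 7,423 / 171,009 = 4.34%.
Change = 4.34% − 7.98% = −3.64 percentage points.

The unemployment rate changes by −3.64 percentage points.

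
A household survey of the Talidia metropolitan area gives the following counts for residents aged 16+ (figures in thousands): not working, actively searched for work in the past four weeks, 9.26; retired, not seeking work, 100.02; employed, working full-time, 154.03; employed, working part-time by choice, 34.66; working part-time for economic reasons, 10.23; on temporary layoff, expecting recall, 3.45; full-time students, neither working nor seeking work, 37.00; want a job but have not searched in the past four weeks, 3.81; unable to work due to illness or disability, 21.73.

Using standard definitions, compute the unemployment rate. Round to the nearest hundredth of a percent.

Unemployment rate ≈ 6.01%.

Employed = 154.03 + 34.66 + 10.23 = 198.92 thousand (anyone who worked, including part-time for economic reasons, counts as employed).
Unemployed = 9.26 + 3.45 = 12.71 thousand (jobless and actively searching, or on temporary layoff).
Labor force = 198.92 + 12.71 = 211.63 thousand.
Unemployment rate = 12.71 / 211.63 = 6.01%.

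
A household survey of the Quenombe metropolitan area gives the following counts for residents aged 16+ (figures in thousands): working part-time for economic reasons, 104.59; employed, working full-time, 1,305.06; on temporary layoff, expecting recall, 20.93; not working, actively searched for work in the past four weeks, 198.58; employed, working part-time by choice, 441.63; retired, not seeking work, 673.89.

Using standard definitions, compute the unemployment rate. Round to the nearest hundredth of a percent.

Employed = 104.59 + 1,305.06 + 441.63 = 1,851.28 thousand (anyone who worked, including part-time for economic reasons, counts as employed).
Unemployed = 20.93 + 198.58 = 219.51 thousand (jobless and actively searching, or on temporary layoff).
Labor force = 1,851.28 + 219.51 = 2,070.79 thousand.
Unemployment rate = 219.51 / 2,070.79 = 10.60%.

Unemployment rate ≈ 10.60%.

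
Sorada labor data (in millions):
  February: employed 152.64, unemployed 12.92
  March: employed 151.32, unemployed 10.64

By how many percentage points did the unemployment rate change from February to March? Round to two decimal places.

The unemployment rate changed by −1.23 percentage points.

February: labor force = 152.64 + 12.92 = 165.56; u = 12.92/165.56 = 7.80%.
March: labor force = 151.32 + 10.64 = 161.96; u = 10.64/161.96 = 6.57%.
Change = 6.57% − 7.80% = −1.23 pp.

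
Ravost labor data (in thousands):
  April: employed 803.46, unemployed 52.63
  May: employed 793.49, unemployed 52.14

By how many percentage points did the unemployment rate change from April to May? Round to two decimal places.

The unemployment rate changed by +0.02 percentage points.

April: labor force = 803.46 + 52.63 = 856.09; u = 52.63/856.09 = 6.15%.
May: labor force = 793.49 + 52.14 = 845.63; u = 52.14/845.63 = 6.17%.
Change = 6.17% − 6.15% = +0.02 pp.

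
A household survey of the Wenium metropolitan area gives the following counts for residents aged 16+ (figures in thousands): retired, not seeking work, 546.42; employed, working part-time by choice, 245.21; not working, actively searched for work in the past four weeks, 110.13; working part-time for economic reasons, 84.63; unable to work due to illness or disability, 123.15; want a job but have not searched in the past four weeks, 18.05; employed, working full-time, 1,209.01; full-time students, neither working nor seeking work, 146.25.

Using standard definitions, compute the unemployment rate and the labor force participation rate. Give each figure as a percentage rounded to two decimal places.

Employed = 245.21 + 84.63 + 1,209.01 = 1,538.85 thousand (anyone who worked, including part-time for economic reasons, counts as employed).
Unemployed = 110.13 thousand.
Labor force = 1,538.85 + 110.13 = 1,648.98 thousand.
Not in labor force = 546.42 + 123.15 + 18.05 + 146.25 = 833.87 thousand (those not working and not actively searching are outside the labor force — including those who want a job but have given up searching).
Civilian working-age population = 1,648.98 + 833.87 = 2,482.85 thousand.
Unemployment rate = 110.13 / 1,648.98 = 6.68%.
Labor force participation rate = 1,648.98 / 2,482.85 = 66.41%.

Unemployment rate ≈ 6.68%; labor force participation rate ≈ 66.41%.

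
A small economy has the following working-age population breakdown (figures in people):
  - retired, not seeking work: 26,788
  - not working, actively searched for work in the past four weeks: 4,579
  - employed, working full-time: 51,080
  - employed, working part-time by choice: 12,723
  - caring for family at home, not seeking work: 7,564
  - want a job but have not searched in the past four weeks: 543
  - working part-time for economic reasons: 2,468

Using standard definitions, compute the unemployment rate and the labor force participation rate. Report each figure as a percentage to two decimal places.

Employed = 51,080 + 12,723 + 2,468 = 66,271 (anyone who worked, including part-time for economic reasons, counts as employed).
Unemployed = 4,579.
Labor force = 66,271 + 4,579 = 70,850.
Not in labor force = 26,788 + 7,564 + 543 = 34,895 (those not working and not actively searching are outside the labor force — including those who want a job but have given up searching).
Civilian working-age population = 70,850 + 34,895 = 105,745.
Unemployment rate = 4,579 / 70,850 = 6.46%.
Labor force participation rate = 70,850 / 105,745 = 67.00%.

Unemployment rate ≈ 6.46%; labor force participation rate ≈ 67.00%.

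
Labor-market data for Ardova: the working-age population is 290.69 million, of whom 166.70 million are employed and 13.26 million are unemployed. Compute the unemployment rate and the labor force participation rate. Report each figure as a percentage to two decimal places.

Unemployment rate ≈ 7.37%; labor force participation rate ≈ 61.91%.

Labor force = employed + unemployed = 166.70 + 13.26 = 179.96 million.
Unemployment rate = 13.26 / 179.96 = 7.37%.
Labor force participation rate = 179.96 / 290.69 = 61.91%.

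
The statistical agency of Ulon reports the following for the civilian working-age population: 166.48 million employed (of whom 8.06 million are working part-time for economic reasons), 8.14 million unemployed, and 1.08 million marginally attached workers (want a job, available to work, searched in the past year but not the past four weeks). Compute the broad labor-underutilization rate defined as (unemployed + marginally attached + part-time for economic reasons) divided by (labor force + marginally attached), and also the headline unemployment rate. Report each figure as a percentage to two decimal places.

Broad underutilization rate ≈ 9.83%; headline unemployment rate ≈ 4.66%.

Labor force = 166.48 + 8.14 = 174.62 million.
Numerator = 8.14 + 1.08 + 8.06 = 17.28 million.
Denominator = 174.62 + 1.08 = 175.70 million.
Broad rate = 17.28 / 175.70 = 9.83%.
Headline unemployment rate = 8.14 / 174.62 = 4.66%.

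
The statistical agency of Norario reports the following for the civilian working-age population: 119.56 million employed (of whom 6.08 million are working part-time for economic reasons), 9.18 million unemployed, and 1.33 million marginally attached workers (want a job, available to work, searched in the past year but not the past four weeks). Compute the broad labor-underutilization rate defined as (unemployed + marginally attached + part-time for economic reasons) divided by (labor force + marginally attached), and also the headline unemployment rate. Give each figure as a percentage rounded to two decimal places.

Labor force = 119.56 + 9.18 = 128.74 million.
Numerator = 9.18 + 1.33 + 6.08 = 16.59 million.
Denominator = 128.74 + 1.33 = 130.07 million.
Broad rate = 16.59 / 130.07 = 12.75%.
Headline unemployment rate = 9.18 / 128.74 = 7.13%.

Broad underutilization rate ≈ 12.75%; headline unemployment rate ≈ 7.13%.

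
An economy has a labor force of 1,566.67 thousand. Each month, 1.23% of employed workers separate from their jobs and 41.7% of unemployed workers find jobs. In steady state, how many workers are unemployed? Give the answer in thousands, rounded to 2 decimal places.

About 44.89 thousand are unemployed in steady state.

Steady-state unemployment rate u* = s/(s+f) = 1.23/(1.23+41.7) = 0.028651.
Unemployed = u* × labor force = 0.028651 × 1,566.67 ≈ 44.89 thousand.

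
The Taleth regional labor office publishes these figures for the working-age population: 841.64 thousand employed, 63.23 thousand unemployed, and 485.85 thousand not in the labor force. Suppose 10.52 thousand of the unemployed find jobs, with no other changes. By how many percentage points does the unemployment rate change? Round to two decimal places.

The unemployment rate changes by −1.16 percentage points.

Initially, labor force = 841.64 + 63.23 = 904.87 thousand, so u = 63.23/904.87 = 6.99%.
After the change, unemployed falls and employed rises by 10.52; labor force unchanged → E = 852.16, U = 52.71, labor force = 904.87 thousand.
New unemployment rate = 52.71 / 904.87 = 5.83%.
Change = 5.83% − 6.99% = −1.16 percentage points.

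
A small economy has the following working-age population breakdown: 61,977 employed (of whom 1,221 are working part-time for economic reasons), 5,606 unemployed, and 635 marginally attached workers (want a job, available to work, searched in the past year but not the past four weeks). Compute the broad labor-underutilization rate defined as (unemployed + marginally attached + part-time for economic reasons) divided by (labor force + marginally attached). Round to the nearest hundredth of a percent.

Broad underutilization rate ≈ 10.94%.

Labor force = 61,977 + 5,606 = 67,583.
Numerator = 5,606 + 635 + 1,221 = 7,462.
Denominator = 67,583 + 635 = 68,218.
Broad rate = 7,462 / 68,218 = 10.94%.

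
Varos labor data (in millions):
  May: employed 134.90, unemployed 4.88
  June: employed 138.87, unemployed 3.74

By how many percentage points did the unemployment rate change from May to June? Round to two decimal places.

The unemployment rate changed by −0.87 percentage points.

May: labor force = 134.90 + 4.88 = 139.78; u = 4.88/139.78 = 3.49%.
June: labor force = 138.87 + 3.74 = 142.61; u = 3.74/142.61 = 2.62%.
Change = 2.62% − 3.49% = −0.87 pp.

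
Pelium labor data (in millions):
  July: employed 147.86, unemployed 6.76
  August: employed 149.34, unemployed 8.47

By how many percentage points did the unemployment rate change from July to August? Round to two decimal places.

July: labor force = 147.86 + 6.76 = 154.62; u = 6.76/154.62 = 4.37%.
August: labor force = 149.34 + 8.47 = 157.81; u = 8.47/157.81 = 5.37%.
Change = 5.37% − 4.37% = +1.00 pp.

The unemployment rate changed by +1.00 percentage points.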